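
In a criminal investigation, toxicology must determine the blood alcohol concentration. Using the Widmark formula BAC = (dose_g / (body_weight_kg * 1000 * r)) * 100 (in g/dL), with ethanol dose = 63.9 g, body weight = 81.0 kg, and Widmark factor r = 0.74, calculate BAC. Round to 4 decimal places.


Applying the Widmark formula:
BAC = (dose_g / (body_wt * 1000 * r)) * 100
Denominator = 81.0 * 1000 * 0.74 = 59940
BAC = (63.9 / 59940) * 100
BAC = 0.1066 g/dL

0.1066


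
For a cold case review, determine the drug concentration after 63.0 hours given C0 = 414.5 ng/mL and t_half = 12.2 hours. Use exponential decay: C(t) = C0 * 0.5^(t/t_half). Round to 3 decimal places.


Drug concentration decay:
Number of half-lives = t / t_half = 63.0 / 12.2 = 5.163934
Decay factor = 0.5^5.163934 = 0.02789337
C(t) = 414.5 * 0.02789337 = 11.562 ng/mL

11.562


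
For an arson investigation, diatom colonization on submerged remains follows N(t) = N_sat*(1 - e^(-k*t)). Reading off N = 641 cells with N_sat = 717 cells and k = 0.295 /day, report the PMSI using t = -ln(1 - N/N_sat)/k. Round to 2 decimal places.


PMSI from diatom colonization curve:
N / N_sat = 641 / 717 = 0.894003
1 - N/N_sat = 0.105997
ln(1 - N/N_sat) = -2.244344
t = -ln(1 - N/N_sat) / k = -(-2.244344) / 0.295 = 7.61 days

7.61


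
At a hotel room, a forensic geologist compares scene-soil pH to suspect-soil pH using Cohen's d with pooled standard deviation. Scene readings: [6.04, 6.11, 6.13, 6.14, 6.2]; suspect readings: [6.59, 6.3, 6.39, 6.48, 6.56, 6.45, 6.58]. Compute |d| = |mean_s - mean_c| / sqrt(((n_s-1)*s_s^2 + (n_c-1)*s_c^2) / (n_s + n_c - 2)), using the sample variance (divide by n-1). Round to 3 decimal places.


Pooled-variance Cohen's d for soil pH comparison:
Scene mean = 30.62 / 5 = 6.124
Suspect mean = 45.35 / 7 = 6.478571
Scene sample variance s_s^2 = 0.00333
Suspect sample variance s_c^2 = 0.011648
Pooled variance = ((n_s-1)*s_s^2 + (n_c-1)*s_c^2) / (n_s + n_c - 2) = 0.008321
Pooled SD = sqrt(0.008321) = 0.09122
Mean difference = -0.354571
|d| = |-0.354571| / 0.09122 = 3.887

3.887


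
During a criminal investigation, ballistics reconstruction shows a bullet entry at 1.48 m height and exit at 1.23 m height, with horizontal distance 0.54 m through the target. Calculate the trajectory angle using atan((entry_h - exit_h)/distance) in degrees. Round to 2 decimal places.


Bullet trajectory angle:
Height difference = 1.48 - 1.23 = 0.25 m
angle = atan(0.25 / 0.54)
angle = atan(0.462963)
angle = 24.84 degrees

24.84


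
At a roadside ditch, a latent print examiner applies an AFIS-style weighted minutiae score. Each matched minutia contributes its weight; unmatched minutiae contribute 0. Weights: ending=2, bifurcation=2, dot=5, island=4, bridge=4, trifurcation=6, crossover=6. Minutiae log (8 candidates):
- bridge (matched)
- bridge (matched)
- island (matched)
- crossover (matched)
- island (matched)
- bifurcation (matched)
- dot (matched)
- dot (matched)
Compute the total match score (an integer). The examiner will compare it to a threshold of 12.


Weighted minutiae match score:
  bridge: matched, +4 (running total 4)
  bridge: matched, +4 (running total 8)
  island: matched, +4 (running total 12)
  crossover: matched, +6 (running total 18)
  island: matched, +4 (running total 22)
  bifurcation: matched, +2 (running total 24)
  dot: matched, +5 (running total 29)
  dot: matched, +5 (running total 34)
Total score = 34
Threshold = 12; verdict = identification

34


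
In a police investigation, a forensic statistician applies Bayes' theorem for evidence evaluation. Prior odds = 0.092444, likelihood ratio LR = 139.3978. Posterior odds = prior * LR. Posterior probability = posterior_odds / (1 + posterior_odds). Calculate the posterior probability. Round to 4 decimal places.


Bayesian evidence evaluation:
Posterior odds = prior_odds * LR = 0.092444 * 139.3978 = 12.88649
Posterior probability = posterior_odds / (1 + posterior_odds)
= 12.88649 / (1 + 12.88649)
= 12.88649 / 13.88649
= 0.9280

0.9280


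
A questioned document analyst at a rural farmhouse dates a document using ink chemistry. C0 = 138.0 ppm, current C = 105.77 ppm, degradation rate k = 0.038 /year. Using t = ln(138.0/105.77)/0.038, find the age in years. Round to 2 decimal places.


Document age estimation:
C0/C = 138.0 / 105.77 = 1.304718
ln(C0/C) = 0.265987
t = 0.265987 / 0.038 = 7.00 years

7.00


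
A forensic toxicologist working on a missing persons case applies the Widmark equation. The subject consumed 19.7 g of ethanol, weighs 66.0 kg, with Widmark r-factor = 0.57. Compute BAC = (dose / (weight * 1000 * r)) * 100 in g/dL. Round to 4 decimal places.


Applying the Widmark formula:
BAC = (dose_g / (body_wt * 1000 * r)) * 100
Denominator = 66.0 * 1000 * 0.57 = 37620
BAC = (19.7 / 37620) * 100
BAC = 0.0524 g/dL

0.0524


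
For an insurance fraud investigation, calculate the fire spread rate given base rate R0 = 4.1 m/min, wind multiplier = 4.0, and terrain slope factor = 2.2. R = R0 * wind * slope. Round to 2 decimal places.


Fire spread rate calculation:
R = R0 * wind_factor * slope_factor
= 4.1 * 4.0 * 2.2
= 16.4 * 2.2
= 36.08 m/min

36.08


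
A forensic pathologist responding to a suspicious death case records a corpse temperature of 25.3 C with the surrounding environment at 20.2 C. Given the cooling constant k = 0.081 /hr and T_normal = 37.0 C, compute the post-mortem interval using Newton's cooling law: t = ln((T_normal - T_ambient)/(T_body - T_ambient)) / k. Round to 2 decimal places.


Using Newton's law of cooling:
t = ln((T_normal - T_ambient) / (T_body - T_ambient)) / k
T_normal - T_ambient = 16.8
T_body - T_ambient = 5.1
Ratio = 3.294118
ln(ratio) = 1.192138
t = 1.192138 / 0.081 = 14.72 hours

14.72


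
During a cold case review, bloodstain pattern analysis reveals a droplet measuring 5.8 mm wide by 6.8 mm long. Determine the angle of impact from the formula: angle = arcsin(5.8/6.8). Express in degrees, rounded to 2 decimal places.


Blood spatter impact angle calculation:
width / length = 5.8 / 6.8 = 0.852941
angle = arcsin(0.852941)
angle = 58.53 degrees

58.53


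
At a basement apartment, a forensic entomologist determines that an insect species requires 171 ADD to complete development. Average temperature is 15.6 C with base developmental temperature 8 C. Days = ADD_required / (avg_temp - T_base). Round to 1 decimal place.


Insect development time:
Effective temperature = avg_temp - T_base = 15.6 - 8 = 7.6 C
Days = ADD / effective_temp = 171 / 7.6 = 22.5 days

22.5


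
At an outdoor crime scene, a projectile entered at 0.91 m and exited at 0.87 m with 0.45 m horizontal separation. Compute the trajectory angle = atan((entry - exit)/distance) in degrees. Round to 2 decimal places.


Bullet trajectory angle:
Height difference = 0.91 - 0.87 = 0.04 m
angle = atan(0.04 / 0.45)
angle = atan(0.088889)
angle = 5.08 degrees

5.08


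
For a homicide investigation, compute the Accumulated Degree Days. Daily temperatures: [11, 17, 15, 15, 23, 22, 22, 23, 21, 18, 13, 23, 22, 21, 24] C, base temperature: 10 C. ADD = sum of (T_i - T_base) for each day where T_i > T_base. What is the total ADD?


Computing ADD day by day:
Day 1: max(0, 11 - 10) = 1
Day 2: max(0, 17 - 10) = 7
Day 3: max(0, 15 - 10) = 5
Day 4: max(0, 15 - 10) = 5
Day 5: max(0, 23 - 10) = 13
Day 6: max(0, 22 - 10) = 12
Day 7: max(0, 22 - 10) = 12
Day 8: max(0, 23 - 10) = 13
Day 9: max(0, 21 - 10) = 11
Day 10: max(0, 18 - 10) = 8
Day 11: max(0, 13 - 10) = 3
Day 12: max(0, 23 - 10) = 13
Day 13: max(0, 22 - 10) = 12
Day 14: max(0, 21 - 10) = 11
Day 15: max(0, 24 - 10) = 14
Total ADD = 140

140


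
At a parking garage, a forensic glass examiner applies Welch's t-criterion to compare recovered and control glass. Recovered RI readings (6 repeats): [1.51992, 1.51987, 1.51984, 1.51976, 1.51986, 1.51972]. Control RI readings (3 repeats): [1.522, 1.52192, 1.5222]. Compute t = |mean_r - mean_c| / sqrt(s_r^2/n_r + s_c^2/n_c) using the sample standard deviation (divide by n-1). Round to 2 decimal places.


Welch's t-criterion for glass RI comparison:
Recovered mean = sum / n_r = 9.11897 / 6 = 1.5198283
Control mean = sum / n_c = 4.56612 / 3 = 1.52204
Recovered sample variance s_r^2 = 5.53667e-09
Control sample variance s_c^2 = 2.08e-08
Welch SE (unpooled) = sqrt(s_r^2/n_r + s_c^2/n_c) = sqrt(9.22778e-10 + 6.93333e-09) = sqrt(7.85611e-09) = 8.86347e-05
|mean_r - mean_c| = 0.00221167
t = 0.00221167 / 8.86347e-05 = 24.95

24.95


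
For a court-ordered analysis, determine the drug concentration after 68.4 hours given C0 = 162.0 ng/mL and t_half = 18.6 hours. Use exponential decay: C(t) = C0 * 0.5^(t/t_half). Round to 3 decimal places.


Drug concentration decay:
Number of half-lives = t / t_half = 68.4 / 18.6 = 3.677419
Decay factor = 0.5^3.677419 = 0.07816036
C(t) = 162.0 * 0.07816036 = 12.662 ng/mL

12.662


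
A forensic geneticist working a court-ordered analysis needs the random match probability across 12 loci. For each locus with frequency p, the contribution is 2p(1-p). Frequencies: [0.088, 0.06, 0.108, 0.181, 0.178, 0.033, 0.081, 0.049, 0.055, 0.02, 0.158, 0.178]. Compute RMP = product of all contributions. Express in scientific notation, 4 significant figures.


Computing RMP for 12 loci:
Locus 1: 2 * 0.088 * 0.912 = 0.160512
Locus 2: 2 * 0.06 * 0.94 = 0.1128
Locus 3: 2 * 0.108 * 0.892 = 0.192672
Locus 4: 2 * 0.181 * 0.819 = 0.296478
Locus 5: 2 * 0.178 * 0.822 = 0.292632
Locus 6: 2 * 0.033 * 0.967 = 0.063822
Locus 7: 2 * 0.081 * 0.919 = 0.148878
Locus 8: 2 * 0.049 * 0.951 = 0.093198
Locus 9: 2 * 0.055 * 0.945 = 0.10395
Locus 10: 2 * 0.02 * 0.98 = 0.0392
Locus 11: 2 * 0.158 * 0.842 = 0.266072
Locus 12: 2 * 0.178 * 0.822 = 0.292632
RMP = 8.503e-11

8.503e-11


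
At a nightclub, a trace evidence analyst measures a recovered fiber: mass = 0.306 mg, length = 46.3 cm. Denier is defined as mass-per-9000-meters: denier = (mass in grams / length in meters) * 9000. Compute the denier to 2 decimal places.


Denier calculation:
Mass in grams = 0.306 mg / 1000 = 0.000306 g
Length in meters = 46.3 cm / 100 = 0.463 m
Linear density = mass / length = 0.000306 / 0.463 = 0.00066091 g/m
Denier = (g/m) * 9000 = 0.00066091 * 9000 = 5.95

5.95


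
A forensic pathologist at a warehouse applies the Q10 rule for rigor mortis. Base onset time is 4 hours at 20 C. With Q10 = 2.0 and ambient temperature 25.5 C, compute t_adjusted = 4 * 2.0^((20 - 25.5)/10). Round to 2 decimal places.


Rigor mortis time adjustment:
Exponent = (T_ref - T_actual) / 10 = (20 - 25.5) / 10 = -0.55
Q10 factor = 2.0^-0.55 = 0.68302
t_adjusted = 4 * 0.68302 = 2.73 hours

2.73


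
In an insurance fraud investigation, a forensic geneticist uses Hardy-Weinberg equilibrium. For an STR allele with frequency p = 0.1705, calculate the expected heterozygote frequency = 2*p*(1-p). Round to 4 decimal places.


Hardy-Weinberg heterozygote frequency:
q = 1 - p = 1 - 0.1705 = 0.8295
2pq = 2 * 0.1705 * 0.8295 = 0.2829

0.2829


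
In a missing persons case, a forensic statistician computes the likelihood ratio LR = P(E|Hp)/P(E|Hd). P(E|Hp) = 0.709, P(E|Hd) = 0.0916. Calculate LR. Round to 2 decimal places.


Likelihood ratio calculation:
LR = P(E|Hp) / P(E|Hd)
LR = 0.709 / 0.0916
LR = 7.74

7.74


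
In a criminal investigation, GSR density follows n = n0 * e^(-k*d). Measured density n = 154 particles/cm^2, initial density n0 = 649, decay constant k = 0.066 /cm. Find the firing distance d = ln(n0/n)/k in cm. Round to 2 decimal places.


GSR distance calculation:
n0/n = 649 / 154 = 4.214286
ln(n0/n) = 1.43848
d = 1.43848 / 0.066 = 21.80 cm

21.80


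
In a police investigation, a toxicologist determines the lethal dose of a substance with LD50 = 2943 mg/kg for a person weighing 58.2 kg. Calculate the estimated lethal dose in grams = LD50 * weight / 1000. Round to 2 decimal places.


Lethal dose calculation:
Lethal dose = LD50 * body_weight / 1000
= 2943 * 58.2 / 1000
= 171282.6 / 1000
= 171.28 g

171.28


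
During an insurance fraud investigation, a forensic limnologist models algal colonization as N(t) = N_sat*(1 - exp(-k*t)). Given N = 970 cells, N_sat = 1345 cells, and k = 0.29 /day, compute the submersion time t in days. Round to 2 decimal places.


PMSI from diatom colonization curve:
N / N_sat = 970 / 1345 = 0.72119
1 - N/N_sat = 0.27881
ln(1 - N/N_sat) = -1.277225
t = -ln(1 - N/N_sat) / k = -(-1.277225) / 0.29 = 4.40 days

4.40


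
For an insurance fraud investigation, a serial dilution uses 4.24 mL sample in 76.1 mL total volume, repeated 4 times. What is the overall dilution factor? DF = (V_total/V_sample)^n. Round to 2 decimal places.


Dilution factor calculation:
Single dilution = V_total / V_sample = 76.1 / 4.24 ≈ 17.948113
Number of dilutions = 4
Total DF = (76.1 / 4.24)^4 (full precision, rounded at the end) = 103770.81

103770.81


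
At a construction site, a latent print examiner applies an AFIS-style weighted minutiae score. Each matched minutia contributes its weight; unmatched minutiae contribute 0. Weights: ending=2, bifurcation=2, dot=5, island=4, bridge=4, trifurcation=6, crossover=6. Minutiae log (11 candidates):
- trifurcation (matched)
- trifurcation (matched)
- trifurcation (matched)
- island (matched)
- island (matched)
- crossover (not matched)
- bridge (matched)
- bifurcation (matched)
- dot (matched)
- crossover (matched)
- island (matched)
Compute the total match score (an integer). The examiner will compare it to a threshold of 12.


Weighted minutiae match score:
  trifurcation: matched, +6 (running total 6)
  trifurcation: matched, +6 (running total 12)
  trifurcation: matched, +6 (running total 18)
  island: matched, +4 (running total 22)
  island: matched, +4 (running total 26)
  crossover: not matched, +0
  bridge: matched, +4 (running total 30)
  bifurcation: matched, +2 (running total 32)
  dot: matched, +5 (running total 37)
  crossover: matched, +6 (running total 43)
  island: matched, +4 (running total 47)
Total score = 47
Threshold = 12; verdict = identification

47


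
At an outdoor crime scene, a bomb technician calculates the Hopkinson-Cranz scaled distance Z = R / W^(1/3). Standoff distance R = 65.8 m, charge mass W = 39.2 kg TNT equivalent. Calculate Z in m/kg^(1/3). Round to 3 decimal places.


Scaled distance calculation:
W^(1/3) = 39.2^(1/3) = 3.396999
Z = R / W^(1/3) = 65.8 / 3.396999
Z = 19.370 m/kg^(1/3)

19.370


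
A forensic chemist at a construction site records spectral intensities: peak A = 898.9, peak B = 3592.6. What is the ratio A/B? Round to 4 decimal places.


Spectral peak ratio:
Peak A = 898.9 counts
Peak B = 3592.6 counts
Ratio = 898.9 / 3592.6 = 0.2502

0.2502


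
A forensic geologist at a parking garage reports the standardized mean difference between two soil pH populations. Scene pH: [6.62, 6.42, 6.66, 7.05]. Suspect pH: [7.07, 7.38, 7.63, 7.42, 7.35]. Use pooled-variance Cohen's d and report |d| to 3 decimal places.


Pooled-variance Cohen's d for soil pH comparison:
Scene mean = 26.75 / 4 = 6.6875
Suspect mean = 36.85 / 5 = 7.37
Scene sample variance s_s^2 = 0.069425
Suspect sample variance s_c^2 = 0.04015
Pooled variance = ((n_s-1)*s_s^2 + (n_c-1)*s_c^2) / (n_s + n_c - 2) = 0.052696
Pooled SD = sqrt(0.052696) = 0.229556
Mean difference = -0.6825
|d| = |-0.6825| / 0.229556 = 2.973

2.973


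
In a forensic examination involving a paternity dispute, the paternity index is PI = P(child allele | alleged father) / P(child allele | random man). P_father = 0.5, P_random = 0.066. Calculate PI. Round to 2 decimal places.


Paternity Index calculation:
PI = P(allele|father) / P(allele|random)
PI = 0.5 / 0.066
PI = 7.58

7.58


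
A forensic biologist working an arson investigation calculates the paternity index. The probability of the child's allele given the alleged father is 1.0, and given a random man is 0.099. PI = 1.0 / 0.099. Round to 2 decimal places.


Paternity Index calculation:
PI = P(allele|father) / P(allele|random)
PI = 1.0 / 0.099
PI = 10.10

10.10


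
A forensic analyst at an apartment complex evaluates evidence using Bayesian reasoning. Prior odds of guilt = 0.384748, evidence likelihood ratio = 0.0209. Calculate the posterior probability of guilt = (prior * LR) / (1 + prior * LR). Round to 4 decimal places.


Bayesian evidence evaluation:
Posterior odds = prior_odds * LR = 0.384748 * 0.0209 = 0.008041233
Posterior probability = posterior_odds / (1 + posterior_odds)
= 0.008041233 / (1 + 0.008041233)
= 0.008041233 / 1.008041233
= 0.0080

0.0080


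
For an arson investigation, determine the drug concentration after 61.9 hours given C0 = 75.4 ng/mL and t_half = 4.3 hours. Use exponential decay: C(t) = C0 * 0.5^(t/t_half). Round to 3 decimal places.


Drug concentration decay:
Number of half-lives = t / t_half = 61.9 / 4.3 = 14.395349
Decay factor = 0.5^14.395349 = 0.00004641
C(t) = 75.4 * 0.00004641 = 0.003 ng/mL

0.003


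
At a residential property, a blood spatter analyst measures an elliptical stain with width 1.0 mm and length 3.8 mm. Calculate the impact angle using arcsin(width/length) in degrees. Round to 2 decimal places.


Blood spatter impact angle calculation:
width / length = 1.0 / 3.8 = 0.263158
angle = arcsin(0.263158)
angle = 15.26 degrees

15.26


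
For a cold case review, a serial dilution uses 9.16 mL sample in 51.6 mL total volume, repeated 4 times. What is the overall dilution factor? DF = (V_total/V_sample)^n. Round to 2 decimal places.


Dilution factor calculation:
Single dilution = V_total / V_sample = 51.6 / 9.16 ≈ 5.633188
Number of dilutions = 4
Total DF = (51.6 / 9.16)^4 (full precision, rounded at the end) = 1006.97

1006.97


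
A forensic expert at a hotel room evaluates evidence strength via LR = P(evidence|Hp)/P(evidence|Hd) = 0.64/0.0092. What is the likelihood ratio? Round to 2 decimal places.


Likelihood ratio calculation:
LR = P(E|Hp) / P(E|Hd)
LR = 0.64 / 0.0092
LR = 69.57

69.57


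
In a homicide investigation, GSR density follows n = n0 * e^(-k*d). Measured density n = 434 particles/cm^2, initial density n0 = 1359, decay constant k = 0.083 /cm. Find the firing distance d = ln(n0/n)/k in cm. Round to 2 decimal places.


GSR distance calculation:
n0/n = 1359 / 434 = 3.131336
ln(n0/n) = 1.14146
d = 1.14146 / 0.083 = 13.75 cm

13.75


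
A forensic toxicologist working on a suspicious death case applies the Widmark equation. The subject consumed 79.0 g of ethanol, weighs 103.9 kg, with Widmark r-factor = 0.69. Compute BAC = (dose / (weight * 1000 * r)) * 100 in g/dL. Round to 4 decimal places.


Applying the Widmark formula:
BAC = (dose_g / (body_wt * 1000 * r)) * 100
Denominator = 103.9 * 1000 * 0.69 = 71691
BAC = (79.0 / 71691) * 100
BAC = 0.1102 g/dL

0.1102


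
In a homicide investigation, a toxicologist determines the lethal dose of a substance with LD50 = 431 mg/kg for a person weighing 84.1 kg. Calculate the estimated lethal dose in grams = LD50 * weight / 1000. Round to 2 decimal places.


Lethal dose calculation:
Lethal dose = LD50 * body_weight / 1000
= 431 * 84.1 / 1000
= 36247.1 / 1000
= 36.25 g

36.25


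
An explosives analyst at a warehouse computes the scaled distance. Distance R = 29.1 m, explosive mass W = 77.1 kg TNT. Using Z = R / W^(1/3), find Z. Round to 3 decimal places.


Scaled distance calculation:
W^(1/3) = 77.1^(1/3) = 4.256162
Z = R / W^(1/3) = 29.1 / 4.256162
Z = 6.837 m/kg^(1/3)

6.837


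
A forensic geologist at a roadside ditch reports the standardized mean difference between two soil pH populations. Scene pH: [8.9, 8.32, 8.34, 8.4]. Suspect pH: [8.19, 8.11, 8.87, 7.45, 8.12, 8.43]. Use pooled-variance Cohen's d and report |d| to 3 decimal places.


Pooled-variance Cohen's d for soil pH comparison:
Scene mean = 33.96 / 4 = 8.49
Suspect mean = 49.17 / 6 = 8.195
Scene sample variance s_s^2 = 0.075867
Suspect sample variance s_c^2 = 0.21575
Pooled variance = ((n_s-1)*s_s^2 + (n_c-1)*s_c^2) / (n_s + n_c - 2) = 0.163294
Pooled SD = sqrt(0.163294) = 0.404097
Mean difference = 0.295
|d| = |0.295| / 0.404097 = 0.730

0.730


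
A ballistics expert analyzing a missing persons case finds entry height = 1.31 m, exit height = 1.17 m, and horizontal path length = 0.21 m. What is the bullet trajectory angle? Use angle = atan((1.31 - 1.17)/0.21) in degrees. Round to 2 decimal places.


Bullet trajectory angle:
Height difference = 1.31 - 1.17 = 0.14 m
angle = atan(0.14 / 0.21)
angle = atan(0.666667)
angle = 33.69 degrees

33.69


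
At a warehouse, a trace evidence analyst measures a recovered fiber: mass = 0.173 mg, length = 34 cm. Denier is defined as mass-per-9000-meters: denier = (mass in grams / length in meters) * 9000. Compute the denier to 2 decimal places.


Denier calculation:
Mass in grams = 0.173 mg / 1000 = 0.000173 g
Length in meters = 34 cm / 100 = 0.34 m
Linear density = mass / length = 0.000173 / 0.34 = 0.00050882 g/m
Denier = (g/m) * 9000 = 0.00050882 * 9000 = 4.58

4.58


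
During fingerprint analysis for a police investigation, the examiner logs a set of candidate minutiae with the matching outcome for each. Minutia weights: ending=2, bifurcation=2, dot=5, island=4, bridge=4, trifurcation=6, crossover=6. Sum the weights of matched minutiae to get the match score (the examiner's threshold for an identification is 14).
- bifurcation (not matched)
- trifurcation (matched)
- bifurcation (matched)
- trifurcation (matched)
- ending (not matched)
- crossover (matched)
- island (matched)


Weighted minutiae match score:
  bifurcation: not matched, +0
  trifurcation: matched, +6 (running total 6)
  bifurcation: matched, +2 (running total 8)
  trifurcation: matched, +6 (running total 14)
  ending: not matched, +0
  crossover: matched, +6 (running total 20)
  island: matched, +4 (running total 24)
Total score = 24
Threshold = 14; verdict = identification

24


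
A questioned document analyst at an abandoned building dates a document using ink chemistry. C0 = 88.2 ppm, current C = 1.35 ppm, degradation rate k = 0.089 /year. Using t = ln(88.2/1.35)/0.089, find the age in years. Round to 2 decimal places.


Document age estimation:
C0/C = 88.2 / 1.35 = 65.333333
ln(C0/C) = 4.179502
t = 4.179502 / 0.089 = 46.96 years

46.96


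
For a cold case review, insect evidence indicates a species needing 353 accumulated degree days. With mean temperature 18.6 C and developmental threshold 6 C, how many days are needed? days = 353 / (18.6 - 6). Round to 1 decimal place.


Insect development time:
Effective temperature = avg_temp - T_base = 18.6 - 6 = 12.6 C
Days = ADD / effective_temp = 353 / 12.6 = 28.0 days

28.0


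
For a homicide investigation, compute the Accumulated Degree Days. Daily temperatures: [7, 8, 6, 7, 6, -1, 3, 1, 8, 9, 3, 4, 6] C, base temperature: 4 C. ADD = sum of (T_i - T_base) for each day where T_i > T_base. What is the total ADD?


Computing ADD day by day:
Day 1: max(0, 7 - 4) = 3
Day 2: max(0, 8 - 4) = 4
Day 3: max(0, 6 - 4) = 2
Day 4: max(0, 7 - 4) = 3
Day 5: max(0, 6 - 4) = 2
Day 6: max(0, -1 - 4) = 0
Day 7: max(0, 3 - 4) = 0
Day 8: max(0, 1 - 4) = 0
Day 9: max(0, 8 - 4) = 4
Day 10: max(0, 9 - 4) = 5
Day 11: max(0, 3 - 4) = 0
Day 12: max(0, 4 - 4) = 0
Day 13: max(0, 6 - 4) = 2
Total ADD = 25

25


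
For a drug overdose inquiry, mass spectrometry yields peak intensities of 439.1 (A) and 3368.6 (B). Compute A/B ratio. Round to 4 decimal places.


Spectral peak ratio:
Peak A = 439.1 counts
Peak B = 3368.6 counts
Ratio = 439.1 / 3368.6 = 0.1304

0.1304


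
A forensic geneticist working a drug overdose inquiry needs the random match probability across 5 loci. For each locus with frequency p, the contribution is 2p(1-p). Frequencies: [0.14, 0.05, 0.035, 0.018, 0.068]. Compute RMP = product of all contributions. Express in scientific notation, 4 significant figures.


Computing RMP for 5 loci:
Locus 1: 2 * 0.14 * 0.86 = 0.2408
Locus 2: 2 * 0.05 * 0.95 = 0.095
Locus 3: 2 * 0.035 * 0.965 = 0.06755
Locus 4: 2 * 0.018 * 0.982 = 0.035352
Locus 5: 2 * 0.068 * 0.932 = 0.126752
RMP = 6.924e-06

6.924e-06


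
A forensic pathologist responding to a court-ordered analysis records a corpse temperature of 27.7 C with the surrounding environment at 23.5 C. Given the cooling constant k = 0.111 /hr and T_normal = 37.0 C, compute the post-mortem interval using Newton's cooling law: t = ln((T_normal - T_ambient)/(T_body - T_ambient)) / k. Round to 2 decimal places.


Using Newton's law of cooling:
t = ln((T_normal - T_ambient) / (T_body - T_ambient)) / k
T_normal - T_ambient = 13.5
T_body - T_ambient = 4.2
Ratio = 3.214286
ln(ratio) = 1.167605
t = 1.167605 / 0.111 = 10.52 hours

10.52


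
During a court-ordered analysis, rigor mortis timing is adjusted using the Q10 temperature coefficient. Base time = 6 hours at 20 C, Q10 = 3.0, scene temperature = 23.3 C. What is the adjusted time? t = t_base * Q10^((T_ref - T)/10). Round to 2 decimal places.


Rigor mortis time adjustment:
Exponent = (T_ref - T_actual) / 10 = (20 - 23.3) / 10 = -0.33
Q10 factor = 3.0^-0.33 = 0.69591
t_adjusted = 6 * 0.69591 = 4.18 hours

4.18


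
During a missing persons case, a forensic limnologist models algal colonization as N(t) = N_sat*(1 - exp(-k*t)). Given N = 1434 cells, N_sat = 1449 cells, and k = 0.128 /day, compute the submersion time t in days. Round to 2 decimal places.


PMSI from diatom colonization curve:
N / N_sat = 1434 / 1449 = 0.989648
1 - N/N_sat = 0.010352
ln(1 - N/N_sat) = -4.570576
t = -ln(1 - N/N_sat) / k = -(-4.570576) / 0.128 = 35.71 days

35.71


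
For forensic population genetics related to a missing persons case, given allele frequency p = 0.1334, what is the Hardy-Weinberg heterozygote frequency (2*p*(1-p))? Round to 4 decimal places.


Hardy-Weinberg heterozygote frequency:
q = 1 - p = 1 - 0.1334 = 0.8666
2pq = 2 * 0.1334 * 0.8666 = 0.2312

0.2312


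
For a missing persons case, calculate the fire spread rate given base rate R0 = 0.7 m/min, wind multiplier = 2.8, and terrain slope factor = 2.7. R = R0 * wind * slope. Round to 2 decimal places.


Fire spread rate calculation:
R = R0 * wind_factor * slope_factor
= 0.7 * 2.8 * 2.7
= 1.96 * 2.7
= 5.29 m/min

5.29


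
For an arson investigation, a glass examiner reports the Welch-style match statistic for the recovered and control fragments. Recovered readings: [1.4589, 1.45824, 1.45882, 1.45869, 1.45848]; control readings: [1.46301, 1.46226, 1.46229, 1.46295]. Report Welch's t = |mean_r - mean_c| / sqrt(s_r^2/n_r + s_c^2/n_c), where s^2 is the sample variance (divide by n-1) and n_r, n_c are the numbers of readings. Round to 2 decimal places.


Welch's t-criterion for glass RI comparison:
Recovered mean = sum / n_r = 7.29313 / 5 = 1.458626
Control mean = sum / n_c = 5.85051 / 4 = 1.4626275
Recovered sample variance s_r^2 = 7.178e-08
Control sample variance s_c^2 = 1.66425e-07
Welch SE (unpooled) = sqrt(s_r^2/n_r + s_c^2/n_c) = sqrt(1.4356e-08 + 4.16062e-08) = sqrt(5.59622e-08) = 0.000236563
|mean_r - mean_c| = 0.0040015
t = 0.0040015 / 0.000236563 = 16.92

16.92


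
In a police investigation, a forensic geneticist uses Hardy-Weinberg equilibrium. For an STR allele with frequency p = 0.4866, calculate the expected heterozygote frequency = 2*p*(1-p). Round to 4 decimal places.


Hardy-Weinberg heterozygote frequency:
q = 1 - p = 1 - 0.4866 = 0.5134
2pq = 2 * 0.4866 * 0.5134 = 0.4996

0.4996


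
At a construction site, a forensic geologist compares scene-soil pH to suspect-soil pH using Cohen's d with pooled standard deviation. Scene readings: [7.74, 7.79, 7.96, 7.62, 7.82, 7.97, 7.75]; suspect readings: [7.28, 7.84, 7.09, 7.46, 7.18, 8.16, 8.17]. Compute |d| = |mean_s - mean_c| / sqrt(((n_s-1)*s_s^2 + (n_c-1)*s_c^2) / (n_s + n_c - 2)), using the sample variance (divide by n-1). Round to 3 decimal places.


Pooled-variance Cohen's d for soil pH comparison:
Scene mean = 54.65 / 7 = 7.807143
Suspect mean = 53.18 / 7 = 7.597143
Scene sample variance s_s^2 = 0.015524
Suspect sample variance s_c^2 = 0.20909
Pooled variance = ((n_s-1)*s_s^2 + (n_c-1)*s_c^2) / (n_s + n_c - 2) = 0.112307
Pooled SD = sqrt(0.112307) = 0.335122
Mean difference = 0.21
|d| = |0.21| / 0.335122 = 0.627

0.627


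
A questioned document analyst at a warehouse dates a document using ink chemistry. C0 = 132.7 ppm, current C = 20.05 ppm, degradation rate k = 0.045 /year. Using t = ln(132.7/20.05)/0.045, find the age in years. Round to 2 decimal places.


Document age estimation:
C0/C = 132.7 / 20.05 = 6.618454
ln(C0/C) = 1.889862
t = 1.889862 / 0.045 = 42.00 years

42.00


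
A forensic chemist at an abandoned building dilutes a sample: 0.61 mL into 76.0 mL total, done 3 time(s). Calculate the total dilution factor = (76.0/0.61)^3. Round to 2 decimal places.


Dilution factor calculation:
Single dilution = V_total / V_sample = 76.0 / 0.61 ≈ 124.590164
Number of dilutions = 3
Total DF = (76.0 / 0.61)^3 (full precision, rounded at the end) = 1933976.85

1933976.85


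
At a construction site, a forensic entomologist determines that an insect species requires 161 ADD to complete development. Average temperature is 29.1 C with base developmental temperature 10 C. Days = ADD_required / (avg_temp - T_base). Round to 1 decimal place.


Insect development time:
Effective temperature = avg_temp - T_base = 29.1 - 10 = 19.1 C
Days = ADD / effective_temp = 161 / 19.1 = 8.4 days

8.4


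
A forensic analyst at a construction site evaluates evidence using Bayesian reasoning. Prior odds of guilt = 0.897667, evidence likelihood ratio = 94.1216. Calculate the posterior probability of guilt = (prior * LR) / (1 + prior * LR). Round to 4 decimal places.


Bayesian evidence evaluation:
Posterior odds = prior_odds * LR = 0.897667 * 94.1216 = 84.48985
Posterior probability = posterior_odds / (1 + posterior_odds)
= 84.48985 / (1 + 84.48985)
= 84.48985 / 85.48985
= 0.9883

0.9883


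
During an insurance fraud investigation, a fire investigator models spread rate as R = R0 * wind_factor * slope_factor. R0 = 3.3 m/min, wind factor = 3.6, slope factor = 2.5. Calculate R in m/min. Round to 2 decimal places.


Fire spread rate calculation:
R = R0 * wind_factor * slope_factor
= 3.3 * 3.6 * 2.5
= 11.88 * 2.5
= 29.70 m/min

29.70


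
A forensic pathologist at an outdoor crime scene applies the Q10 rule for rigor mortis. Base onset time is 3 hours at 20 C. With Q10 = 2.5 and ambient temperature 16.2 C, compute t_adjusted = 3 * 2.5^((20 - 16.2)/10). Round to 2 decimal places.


Rigor mortis time adjustment:
Exponent = (T_ref - T_actual) / 10 = (20 - 16.2) / 10 = 0.38
Q10 factor = 2.5^0.38 = 1.4165
t_adjusted = 3 * 1.4165 = 4.25 hours

4.25


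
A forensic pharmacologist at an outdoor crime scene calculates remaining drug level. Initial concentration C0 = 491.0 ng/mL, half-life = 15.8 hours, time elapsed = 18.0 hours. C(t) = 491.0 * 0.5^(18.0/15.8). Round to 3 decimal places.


Drug concentration decay:
Number of half-lives = t / t_half = 18.0 / 15.8 = 1.139241
Decay factor = 0.5^1.139241 = 0.45399836
C(t) = 491.0 * 0.45399836 = 222.913 ng/mL

222.913


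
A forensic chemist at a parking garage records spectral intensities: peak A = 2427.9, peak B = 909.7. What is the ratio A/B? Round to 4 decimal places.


Spectral peak ratio:
Peak A = 2427.9 counts
Peak B = 909.7 counts
Ratio = 2427.9 / 909.7 = 2.6689

2.6689


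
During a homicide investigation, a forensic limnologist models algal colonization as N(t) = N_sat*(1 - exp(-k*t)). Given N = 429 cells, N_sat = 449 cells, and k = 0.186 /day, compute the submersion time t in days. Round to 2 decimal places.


PMSI from diatom colonization curve:
N / N_sat = 429 / 449 = 0.955457
1 - N/N_sat = 0.044543
ln(1 - N/N_sat) = -3.1113
t = -ln(1 - N/N_sat) / k = -(-3.1113) / 0.186 = 16.73 days

16.73


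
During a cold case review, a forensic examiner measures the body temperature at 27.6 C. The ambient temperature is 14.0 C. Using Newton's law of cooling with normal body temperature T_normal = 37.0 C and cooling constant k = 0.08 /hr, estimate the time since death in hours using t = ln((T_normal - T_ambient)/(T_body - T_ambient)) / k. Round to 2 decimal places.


Using Newton's law of cooling:
t = ln((T_normal - T_ambient) / (T_body - T_ambient)) / k
T_normal - T_ambient = 23.0
T_body - T_ambient = 13.6
Ratio = 1.691176
ln(ratio) = 0.525424
t = 0.525424 / 0.08 = 6.57 hours

6.57


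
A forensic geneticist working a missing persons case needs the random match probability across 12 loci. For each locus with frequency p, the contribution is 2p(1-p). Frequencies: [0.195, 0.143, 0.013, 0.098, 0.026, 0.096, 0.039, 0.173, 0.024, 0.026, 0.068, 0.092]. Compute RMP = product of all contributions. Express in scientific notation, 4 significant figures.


Computing RMP for 12 loci:
Locus 1: 2 * 0.195 * 0.805 = 0.31395
Locus 2: 2 * 0.143 * 0.857 = 0.245102
Locus 3: 2 * 0.013 * 0.987 = 0.025662
Locus 4: 2 * 0.098 * 0.902 = 0.176792
Locus 5: 2 * 0.026 * 0.974 = 0.050648
Locus 6: 2 * 0.096 * 0.904 = 0.173568
Locus 7: 2 * 0.039 * 0.961 = 0.074958
Locus 8: 2 * 0.173 * 0.827 = 0.286142
Locus 9: 2 * 0.024 * 0.976 = 0.046848
Locus 10: 2 * 0.026 * 0.974 = 0.050648
Locus 11: 2 * 0.068 * 0.932 = 0.126752
Locus 12: 2 * 0.092 * 0.908 = 0.167072
RMP = 3.308e-12

3.308e-12


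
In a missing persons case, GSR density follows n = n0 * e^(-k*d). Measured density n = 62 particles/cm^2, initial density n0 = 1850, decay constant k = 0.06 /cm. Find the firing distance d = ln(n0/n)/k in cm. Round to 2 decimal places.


GSR distance calculation:
n0/n = 1850 / 62 = 29.83871
ln(n0/n) = 3.395807
d = 3.395807 / 0.06 = 56.60 cm

56.60


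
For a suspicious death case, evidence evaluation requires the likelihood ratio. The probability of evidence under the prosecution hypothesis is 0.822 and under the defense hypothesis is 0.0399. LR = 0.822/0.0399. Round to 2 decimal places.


Likelihood ratio calculation:
LR = P(E|Hp) / P(E|Hd)
LR = 0.822 / 0.0399
LR = 20.60

20.60


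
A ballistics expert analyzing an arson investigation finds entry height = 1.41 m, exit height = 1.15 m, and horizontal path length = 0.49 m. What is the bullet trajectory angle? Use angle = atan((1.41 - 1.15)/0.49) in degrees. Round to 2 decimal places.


Bullet trajectory angle:
Height difference = 1.41 - 1.15 = 0.26 m
angle = atan(0.26 / 0.49)
angle = atan(0.530612)
angle = 27.95 degrees

27.95


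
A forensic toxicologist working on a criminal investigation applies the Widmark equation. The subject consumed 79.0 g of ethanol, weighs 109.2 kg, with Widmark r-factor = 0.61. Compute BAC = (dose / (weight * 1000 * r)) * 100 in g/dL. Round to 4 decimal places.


Applying the Widmark formula:
BAC = (dose_g / (body_wt * 1000 * r)) * 100
Denominator = 109.2 * 1000 * 0.61 = 66612
BAC = (79.0 / 66612) * 100
BAC = 0.1186 g/dL

0.1186


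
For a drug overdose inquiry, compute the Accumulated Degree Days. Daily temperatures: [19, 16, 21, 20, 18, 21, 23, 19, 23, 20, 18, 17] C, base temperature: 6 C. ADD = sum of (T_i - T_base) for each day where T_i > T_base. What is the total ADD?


Computing ADD day by day:
Day 1: max(0, 19 - 6) = 13
Day 2: max(0, 16 - 6) = 10
Day 3: max(0, 21 - 6) = 15
Day 4: max(0, 20 - 6) = 14
Day 5: max(0, 18 - 6) = 12
Day 6: max(0, 21 - 6) = 15
Day 7: max(0, 23 - 6) = 17
Day 8: max(0, 19 - 6) = 13
Day 9: max(0, 23 - 6) = 17
Day 10: max(0, 20 - 6) = 14
Day 11: max(0, 18 - 6) = 12
Day 12: max(0, 17 - 6) = 11
Total ADD = 163

163


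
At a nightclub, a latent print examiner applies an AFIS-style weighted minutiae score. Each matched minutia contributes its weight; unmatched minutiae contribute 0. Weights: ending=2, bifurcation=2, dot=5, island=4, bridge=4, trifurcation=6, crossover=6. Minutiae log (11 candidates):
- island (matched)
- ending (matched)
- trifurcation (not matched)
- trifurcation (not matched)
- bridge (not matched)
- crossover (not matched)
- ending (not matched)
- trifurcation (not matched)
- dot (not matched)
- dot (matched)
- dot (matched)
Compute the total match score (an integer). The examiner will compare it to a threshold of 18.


Weighted minutiae match score:
  island: matched, +4 (running total 4)
  ending: matched, +2 (running total 6)
  trifurcation: not matched, +0
  trifurcation: not matched, +0
  bridge: not matched, +0
  crossover: not matched, +0
  ending: not matched, +0
  trifurcation: not matched, +0
  dot: not matched, +0
  dot: matched, +5 (running total 11)
  dot: matched, +5 (running total 16)
Total score = 16
Threshold = 18; verdict = inconclusive

16


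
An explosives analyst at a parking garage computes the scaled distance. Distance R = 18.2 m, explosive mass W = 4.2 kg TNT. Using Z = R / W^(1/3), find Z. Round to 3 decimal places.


Scaled distance calculation:
W^(1/3) = 4.2^(1/3) = 1.613429
Z = R / W^(1/3) = 18.2 / 1.613429
Z = 11.280 m/kg^(1/3)

11.280


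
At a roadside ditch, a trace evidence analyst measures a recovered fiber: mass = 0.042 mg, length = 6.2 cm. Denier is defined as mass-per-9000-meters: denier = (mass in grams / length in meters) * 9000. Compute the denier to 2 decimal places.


Denier calculation:
Mass in grams = 0.042 mg / 1000 = 0.000042 g
Length in meters = 6.2 cm / 100 = 0.062 m
Linear density = mass / length = 0.000042 / 0.062 = 0.00067742 g/m
Denier = (g/m) * 9000 = 0.00067742 * 9000 = 6.10

6.10


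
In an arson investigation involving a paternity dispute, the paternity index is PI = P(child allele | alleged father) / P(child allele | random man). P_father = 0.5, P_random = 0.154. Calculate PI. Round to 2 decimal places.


Paternity Index calculation:
PI = P(allele|father) / P(allele|random)
PI = 0.5 / 0.154
PI = 3.25

3.25


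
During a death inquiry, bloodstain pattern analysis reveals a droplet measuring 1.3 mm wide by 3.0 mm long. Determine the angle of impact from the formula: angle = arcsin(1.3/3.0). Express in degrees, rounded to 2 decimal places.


Blood spatter impact angle calculation:
width / length = 1.3 / 3.0 = 0.433333
angle = arcsin(0.433333)
angle = 25.68 degrees

25.68


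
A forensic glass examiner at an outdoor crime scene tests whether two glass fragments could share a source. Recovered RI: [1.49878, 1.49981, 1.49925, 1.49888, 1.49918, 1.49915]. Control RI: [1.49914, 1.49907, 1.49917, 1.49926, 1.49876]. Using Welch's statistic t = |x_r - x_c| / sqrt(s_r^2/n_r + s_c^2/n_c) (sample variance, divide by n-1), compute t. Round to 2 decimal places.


Welch's t-criterion for glass RI comparison:
Recovered mean = sum / n_r = 8.99505 / 6 = 1.499175
Control mean = sum / n_c = 7.4954 / 5 = 1.49908
Recovered sample variance s_r^2 = 1.3051e-07
Control sample variance s_c^2 = 3.665e-08
Welch SE (unpooled) = sqrt(s_r^2/n_r + s_c^2/n_c) = sqrt(2.17517e-08 + 7.33e-09) = sqrt(2.90817e-08) = 0.000170534
|mean_r - mean_c| = 9.5e-05
t = 9.5e-05 / 0.000170534 = 0.56

0.56


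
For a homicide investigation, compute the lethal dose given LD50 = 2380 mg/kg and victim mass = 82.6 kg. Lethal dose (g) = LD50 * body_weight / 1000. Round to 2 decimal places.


Lethal dose calculation:
Lethal dose = LD50 * body_weight / 1000
= 2380 * 82.6 / 1000
= 196588 / 1000
= 196.59 g

196.59


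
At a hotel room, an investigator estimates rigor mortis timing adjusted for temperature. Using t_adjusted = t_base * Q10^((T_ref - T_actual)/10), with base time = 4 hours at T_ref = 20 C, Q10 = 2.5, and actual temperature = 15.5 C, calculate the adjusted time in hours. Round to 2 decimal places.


Rigor mortis time adjustment:
Exponent = (T_ref - T_actual) / 10 = (20 - 15.5) / 10 = 0.45
Q10 factor = 2.5^0.45 = 1.51033
t_adjusted = 4 * 1.51033 = 6.04 hours

6.04


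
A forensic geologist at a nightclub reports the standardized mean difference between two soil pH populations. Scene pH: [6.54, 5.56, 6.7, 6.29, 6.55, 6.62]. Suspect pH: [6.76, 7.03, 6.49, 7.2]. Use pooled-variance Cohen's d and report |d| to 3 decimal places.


Pooled-variance Cohen's d for soil pH comparison:
Scene mean = 38.26 / 6 = 6.376667
Suspect mean = 27.48 / 4 = 6.87
Scene sample variance s_s^2 = 0.178987
Suspect sample variance s_c^2 = 0.097
Pooled variance = ((n_s-1)*s_s^2 + (n_c-1)*s_c^2) / (n_s + n_c - 2) = 0.148242
Pooled SD = sqrt(0.148242) = 0.385022
Mean difference = -0.493333
|d| = |-0.493333| / 0.385022 = 1.281

1.281
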